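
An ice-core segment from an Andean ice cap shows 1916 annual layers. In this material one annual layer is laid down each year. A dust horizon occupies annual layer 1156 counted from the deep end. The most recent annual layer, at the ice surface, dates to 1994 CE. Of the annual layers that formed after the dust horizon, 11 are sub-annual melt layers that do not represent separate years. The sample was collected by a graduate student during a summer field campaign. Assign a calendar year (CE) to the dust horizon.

1916 − 1156 = 760 annual layers lie beyond the dust horizon toward the ice surface.
Removing the 11 false annual layers leaves 760 − 11 = 749 true annual layers beyond the dust horizon.
Counting back 749 years from 1994 CE places the dust horizon in 1994 − 749 = 1245 CE.

1245 CE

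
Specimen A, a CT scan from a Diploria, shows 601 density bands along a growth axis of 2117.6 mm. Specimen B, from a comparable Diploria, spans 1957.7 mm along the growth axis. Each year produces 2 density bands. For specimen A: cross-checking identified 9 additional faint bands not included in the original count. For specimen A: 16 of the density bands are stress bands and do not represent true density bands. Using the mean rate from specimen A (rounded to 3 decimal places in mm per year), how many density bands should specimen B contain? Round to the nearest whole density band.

Specimen A: true density band count = 601 − 16 + 9 = 594.
Specimen A: dividing by 2 density bands per year: 594 / 2 = 297 years.
A: Mean rate = 2117.6 mm / 297 years ≈ 7.130 mm per year.
B spans 1957.7 / 7.130 = 274.57 years; at 2 density bands per year that is 274.57 × 2 ≈ 549 density bands.

549 density bands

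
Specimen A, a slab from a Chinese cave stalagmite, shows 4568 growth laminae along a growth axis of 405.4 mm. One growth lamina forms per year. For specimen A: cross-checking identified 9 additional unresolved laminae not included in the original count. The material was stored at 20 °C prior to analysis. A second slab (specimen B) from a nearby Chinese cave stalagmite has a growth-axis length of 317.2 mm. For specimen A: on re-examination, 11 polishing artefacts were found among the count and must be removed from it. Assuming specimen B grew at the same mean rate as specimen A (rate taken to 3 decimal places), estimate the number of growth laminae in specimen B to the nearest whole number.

Specimen A: adjusted count: 4568 − 11 + 9 = 4566 growth laminae.
A: Extension rate ≈ 405.4 / 4566 = 0.089 mm/year.
Specimen B: 317.2 mm / 0.089 mm per year = 3564.04 years ≈ 3564 growth laminae.

3564 growth laminae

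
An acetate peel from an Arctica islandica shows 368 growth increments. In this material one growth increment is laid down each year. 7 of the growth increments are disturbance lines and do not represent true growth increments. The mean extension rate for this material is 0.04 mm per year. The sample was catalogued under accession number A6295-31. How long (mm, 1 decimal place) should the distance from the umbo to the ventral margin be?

14.4 mm

True growth increment count = 368 − 7 = 361.
Length ≈ 0.04 × 361 = 14.4 mm.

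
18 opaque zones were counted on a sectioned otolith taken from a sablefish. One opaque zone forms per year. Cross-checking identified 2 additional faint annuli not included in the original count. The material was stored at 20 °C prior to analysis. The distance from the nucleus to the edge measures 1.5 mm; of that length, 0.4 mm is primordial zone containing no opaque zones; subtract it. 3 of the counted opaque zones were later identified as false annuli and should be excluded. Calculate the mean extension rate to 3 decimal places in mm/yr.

Adjusted count: 18 − 3 + 2 = 17 opaque zones.
Removing the 0.4 mm offcut leaves 1.5 − 0.4 = 1.1 mm.
Extension rate ≈ 1.1 / 17 = 0.065 mm/yr.

0.065 mm/yr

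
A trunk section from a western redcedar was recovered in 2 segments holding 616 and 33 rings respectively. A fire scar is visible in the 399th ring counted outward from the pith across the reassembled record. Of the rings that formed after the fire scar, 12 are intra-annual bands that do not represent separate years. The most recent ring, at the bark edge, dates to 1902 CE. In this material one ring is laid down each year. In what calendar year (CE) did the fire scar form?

1664 CE

Total rings = 616 + 33 = 649.
The fire scar sits at ring 399 from the pith, so 649 − 399 = 250 rings formed after it.
250 − 12 false = 238 true rings after the fire scar.
Counting back 238 years from 1902 CE places the fire scar in 1902 − 238 = 1664 CE.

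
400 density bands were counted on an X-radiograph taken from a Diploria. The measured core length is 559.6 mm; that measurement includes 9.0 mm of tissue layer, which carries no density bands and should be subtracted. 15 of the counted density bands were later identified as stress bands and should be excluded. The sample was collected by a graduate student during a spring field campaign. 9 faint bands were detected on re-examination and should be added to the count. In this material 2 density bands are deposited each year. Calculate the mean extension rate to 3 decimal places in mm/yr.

2.795 mm/yr

Correcting the raw count gives 400 − 15 + 9 = 394 true density bands.
Dividing by 2 density bands per year: 394 / 2 = 197 years.
Removing the 9.0 mm offcut leaves 559.6 − 9.0 = 550.6 mm.
Mean rate = 550.6 mm / 197 years ≈ 2.795 mm/yr.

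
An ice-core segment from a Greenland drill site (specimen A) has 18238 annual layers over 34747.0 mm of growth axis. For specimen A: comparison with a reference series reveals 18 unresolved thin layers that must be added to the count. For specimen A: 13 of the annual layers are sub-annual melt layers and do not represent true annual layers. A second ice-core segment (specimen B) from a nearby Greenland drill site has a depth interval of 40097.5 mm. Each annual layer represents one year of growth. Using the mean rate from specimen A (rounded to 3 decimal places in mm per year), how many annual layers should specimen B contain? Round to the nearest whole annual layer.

21049 annual layers

Specimen A: adjusted count: 18238 − 13 + 18 = 18243 annual layers.
A: 34747.0 mm over 18243 years gives 34747.0 / 18243 ≈ 1.905 mm/year.
Specimen B: 40097.5 mm / 1.905 mm per year = 21048.56 years ≈ 21049 annual layers.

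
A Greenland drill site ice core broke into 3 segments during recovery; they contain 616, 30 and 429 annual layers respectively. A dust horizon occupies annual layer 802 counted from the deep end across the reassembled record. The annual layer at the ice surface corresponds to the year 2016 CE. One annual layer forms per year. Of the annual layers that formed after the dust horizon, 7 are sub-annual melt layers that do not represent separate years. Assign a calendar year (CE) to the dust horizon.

Total annual layers = 616 + 30 + 429 = 1075.
1075 − 802 = 273 annual layers lie beyond the dust horizon toward the ice surface.
273 − 7 false = 266 true annual layers after the dust horizon.
The annual layer at the ice surface is 2016 CE, so the dust horizon dates to 2016 − 266 = 1750 CE.

1750 CE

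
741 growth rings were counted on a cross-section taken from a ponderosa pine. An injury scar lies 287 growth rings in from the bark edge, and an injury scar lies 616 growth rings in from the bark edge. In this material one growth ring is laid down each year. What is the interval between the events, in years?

616 − 287 = 329 growth rings lie between the two events.
At one growth ring per year, 329 years elapsed between them.

329 years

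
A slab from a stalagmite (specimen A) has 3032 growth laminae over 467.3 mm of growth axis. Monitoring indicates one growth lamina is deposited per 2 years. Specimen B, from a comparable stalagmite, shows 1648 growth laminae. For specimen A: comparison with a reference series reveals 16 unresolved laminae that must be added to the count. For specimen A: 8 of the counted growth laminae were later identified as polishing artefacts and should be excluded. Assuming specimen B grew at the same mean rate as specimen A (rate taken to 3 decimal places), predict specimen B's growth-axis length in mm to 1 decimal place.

253.8 mm

Specimen A: after corrections the count is 3032 − 8 + 16 = 3040 growth laminae.
Specimen A: at 2 years per growth lamina, 3040 × 2 = 6080 years.
A: Extension rate ≈ 467.3 / 6080 = 0.077 mm/yr.
Specimen B: at 2 years per growth lamina, 1648 × 2 = 3296 years. B's length ≈ 0.077 × 3296 = 253.8 mm.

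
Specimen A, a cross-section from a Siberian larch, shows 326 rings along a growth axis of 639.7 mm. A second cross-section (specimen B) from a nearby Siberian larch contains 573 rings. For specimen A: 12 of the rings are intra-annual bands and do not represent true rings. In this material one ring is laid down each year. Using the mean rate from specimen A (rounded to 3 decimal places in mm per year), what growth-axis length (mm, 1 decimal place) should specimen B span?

1167.2 mm

Specimen A: adjusted count: 326 − 12 = 314 rings.
A: Mean rate = 639.7 mm / 314 years ≈ 2.037 mm/year.
B's length ≈ 2.037 × 573 = 1167.2 mm.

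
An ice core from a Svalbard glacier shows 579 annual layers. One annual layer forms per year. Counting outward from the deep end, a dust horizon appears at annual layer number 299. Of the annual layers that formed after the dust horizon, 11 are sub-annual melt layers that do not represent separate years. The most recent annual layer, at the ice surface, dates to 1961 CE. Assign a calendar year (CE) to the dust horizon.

579 − 299 = 280 annual layers lie beyond the dust horizon toward the ice surface.
Excluding 11 false annual layers: 280 − 11 = 269.
Counting back 269 years from 1961 CE places the dust horizon in 1961 − 269 = 1692 CE.

1692 CE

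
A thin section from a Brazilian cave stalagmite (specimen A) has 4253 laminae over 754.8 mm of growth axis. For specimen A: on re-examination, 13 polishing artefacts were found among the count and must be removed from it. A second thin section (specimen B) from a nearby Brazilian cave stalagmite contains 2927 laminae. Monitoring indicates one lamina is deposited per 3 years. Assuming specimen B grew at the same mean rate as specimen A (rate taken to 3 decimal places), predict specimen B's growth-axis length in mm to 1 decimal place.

518.1 mm

Specimen A: true lamina count = 4253 − 13 = 4240.
Specimen A: multiplying by 3 years per lamina: 4240 × 3 = 12720 years.
A: Mean rate = 754.8 mm / 12720 years ≈ 0.059 mm/yr.
Specimen B: at 3 years per lamina, 2927 × 3 = 8781 years. B's length ≈ 0.059 × 8781 = 518.1 mm.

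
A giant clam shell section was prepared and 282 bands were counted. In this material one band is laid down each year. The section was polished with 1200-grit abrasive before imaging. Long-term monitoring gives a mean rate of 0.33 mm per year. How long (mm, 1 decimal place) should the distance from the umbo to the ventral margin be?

93.1 mm

282 years of growth are recorded.
Predicted length = 0.33 mm/year × 282 years = 93.1 mm.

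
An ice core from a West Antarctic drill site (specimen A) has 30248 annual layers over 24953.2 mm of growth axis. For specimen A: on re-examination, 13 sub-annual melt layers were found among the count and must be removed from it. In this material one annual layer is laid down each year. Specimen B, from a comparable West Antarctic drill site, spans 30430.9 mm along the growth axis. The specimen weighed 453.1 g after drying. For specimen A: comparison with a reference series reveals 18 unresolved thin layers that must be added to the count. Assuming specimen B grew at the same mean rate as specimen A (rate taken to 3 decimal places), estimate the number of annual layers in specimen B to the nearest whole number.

Specimen A: true annual layer count = 30248 − 13 + 18 = 30253.
A: 24953.2 mm over 30253 years gives 24953.2 / 30253 ≈ 0.825 mm/year.
B spans 30430.9 / 0.825 = 36885.94 years ≈ 36886 annual layers.

36886 annual layers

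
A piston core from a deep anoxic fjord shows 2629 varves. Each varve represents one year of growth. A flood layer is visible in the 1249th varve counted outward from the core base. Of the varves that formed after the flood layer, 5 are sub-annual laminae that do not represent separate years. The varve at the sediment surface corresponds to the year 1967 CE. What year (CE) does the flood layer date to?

592 CE

The flood layer sits at varve 1249 from the core base, so 2629 − 1249 = 1380 varves formed after it.
Removing the 5 false varves leaves 1380 − 5 = 1375 true varves beyond the flood layer.
The varve at the sediment surface is 1967 CE, so the flood layer dates to 1967 − 1375 = 592 CE.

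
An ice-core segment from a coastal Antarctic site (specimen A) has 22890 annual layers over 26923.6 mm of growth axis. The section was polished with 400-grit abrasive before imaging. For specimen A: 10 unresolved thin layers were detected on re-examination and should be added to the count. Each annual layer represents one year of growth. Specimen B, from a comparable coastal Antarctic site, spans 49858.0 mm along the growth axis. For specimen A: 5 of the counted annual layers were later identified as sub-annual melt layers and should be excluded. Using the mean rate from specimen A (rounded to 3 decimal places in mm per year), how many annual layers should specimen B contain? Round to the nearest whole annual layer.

Specimen A: true annual layer count = 22890 − 5 + 10 = 22895.
A: Mean rate = 26923.6 mm / 22895 years ≈ 1.176 mm per year.
Specimen B: 49858.0 mm / 1.176 mm per year = 42396.26 years ≈ 42396 annual layers.

42396 annual layers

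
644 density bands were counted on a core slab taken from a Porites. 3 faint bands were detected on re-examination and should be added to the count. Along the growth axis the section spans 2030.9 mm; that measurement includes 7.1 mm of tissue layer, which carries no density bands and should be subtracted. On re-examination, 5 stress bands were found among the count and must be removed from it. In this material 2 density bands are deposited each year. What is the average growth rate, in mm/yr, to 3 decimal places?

Correcting the raw count gives 644 − 5 + 3 = 642 true density bands.
With 2 density bands per year, 642 / 2 = 321 years.
Removing the 7.1 mm offcut leaves 2030.9 − 7.1 = 2023.8 mm.
2023.8 mm over 321 years gives 2023.8 / 321 ≈ 6.305 mm/yr.

6.305 mm/yr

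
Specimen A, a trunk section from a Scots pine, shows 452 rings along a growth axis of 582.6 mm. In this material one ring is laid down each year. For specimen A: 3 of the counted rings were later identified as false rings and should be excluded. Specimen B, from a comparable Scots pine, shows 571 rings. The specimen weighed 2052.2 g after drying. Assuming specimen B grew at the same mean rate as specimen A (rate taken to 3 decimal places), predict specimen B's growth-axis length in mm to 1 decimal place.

Specimen A: after corrections the count is 452 − 3 = 449 rings.
A: Mean rate = 582.6 mm / 449 years ≈ 1.298 mm per year.
For B, 1.298 mm/year × 571 years = 741.2 mm.

741.2 mm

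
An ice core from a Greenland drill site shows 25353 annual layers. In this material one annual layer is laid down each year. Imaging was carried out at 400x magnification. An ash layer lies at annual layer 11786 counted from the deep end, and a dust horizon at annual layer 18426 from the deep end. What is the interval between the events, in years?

6640 yr

18426 − 11786 = 6640 annual layers lie between the two events.
That is 6640 years at one annual layer per year.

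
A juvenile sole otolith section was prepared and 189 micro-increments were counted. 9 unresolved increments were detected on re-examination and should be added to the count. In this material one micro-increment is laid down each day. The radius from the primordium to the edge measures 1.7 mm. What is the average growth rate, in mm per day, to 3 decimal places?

0.009 mm per day

Correcting the raw count gives 189 + 9 = 198 true micro-increments.
1.7 mm over 198 days gives 1.7 / 198 ≈ 0.009 mm per day.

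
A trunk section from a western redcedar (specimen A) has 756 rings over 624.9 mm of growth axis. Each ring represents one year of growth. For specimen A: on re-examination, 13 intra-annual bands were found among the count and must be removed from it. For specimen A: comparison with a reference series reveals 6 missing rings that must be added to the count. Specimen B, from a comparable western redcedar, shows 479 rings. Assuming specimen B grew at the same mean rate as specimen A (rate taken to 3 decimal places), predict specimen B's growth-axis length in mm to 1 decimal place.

Specimen A: adjusted count: 756 − 13 + 6 = 749 rings.
A: Mean rate = 624.9 mm / 749 years ≈ 0.834 mm/yr.
Length of B = 0.834 × 479 = 399.5 mm.

399.5 mm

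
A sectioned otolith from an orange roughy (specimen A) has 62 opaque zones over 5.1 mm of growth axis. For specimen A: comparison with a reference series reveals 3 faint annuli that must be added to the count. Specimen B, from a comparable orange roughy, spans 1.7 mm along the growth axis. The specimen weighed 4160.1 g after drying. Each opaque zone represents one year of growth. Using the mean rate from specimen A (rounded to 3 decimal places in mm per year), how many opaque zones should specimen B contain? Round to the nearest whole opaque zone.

Specimen A: correcting the raw count gives 62 + 3 = 65 true opaque zones.
A: Mean rate = 5.1 mm / 65 years ≈ 0.078 mm/year.
For B, 1.7 / 0.078 = 21.79 years ≈ 22 opaque zones.

22 opaque zones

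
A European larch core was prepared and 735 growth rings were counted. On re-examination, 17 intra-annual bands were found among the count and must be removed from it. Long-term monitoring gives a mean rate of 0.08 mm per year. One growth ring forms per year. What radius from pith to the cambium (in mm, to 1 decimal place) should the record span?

57.4 mm

True growth ring count = 735 − 17 = 718.
718 years at 0.08 mm/year gives 0.08 × 718 = 57.4 mm.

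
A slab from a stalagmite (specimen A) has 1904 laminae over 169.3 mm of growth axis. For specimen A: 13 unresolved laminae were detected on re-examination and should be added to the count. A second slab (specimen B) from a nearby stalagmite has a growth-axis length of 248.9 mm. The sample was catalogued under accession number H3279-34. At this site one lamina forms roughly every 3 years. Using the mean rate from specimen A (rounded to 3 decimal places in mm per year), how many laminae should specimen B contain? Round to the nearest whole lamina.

2861 laminae

Specimen A: adjusted count: 1904 + 13 = 1917 laminae.
Specimen A: 1917 laminae at 3 years each span 1917 × 3 = 5751 years.
A: Extension rate ≈ 169.3 / 5751 = 0.029 mm/year.
B spans 248.9 / 0.029 = 8582.76 years; at 3 years per lamina that is 8582.76 / 3 ≈ 2861 laminae.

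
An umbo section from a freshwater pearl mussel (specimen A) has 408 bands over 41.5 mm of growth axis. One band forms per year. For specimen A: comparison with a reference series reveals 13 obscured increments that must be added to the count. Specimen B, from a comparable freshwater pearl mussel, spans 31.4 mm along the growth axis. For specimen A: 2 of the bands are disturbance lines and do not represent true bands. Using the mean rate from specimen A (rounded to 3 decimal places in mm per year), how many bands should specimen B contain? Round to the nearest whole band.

317 bands

Specimen A: adjusted count: 408 − 2 + 13 = 419 bands.
A: Mean rate = 41.5 mm / 419 years ≈ 0.099 mm per year.
B spans 31.4 / 0.099 = 317.17 years ≈ 317 bands.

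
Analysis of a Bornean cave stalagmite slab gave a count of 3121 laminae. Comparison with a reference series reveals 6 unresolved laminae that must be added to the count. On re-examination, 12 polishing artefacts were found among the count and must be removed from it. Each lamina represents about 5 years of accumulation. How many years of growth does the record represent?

15575 years

Correcting the raw count gives 3121 − 12 + 6 = 3115 true laminae.
3115 laminae at 5 years each span 3115 × 5 = 15575 years.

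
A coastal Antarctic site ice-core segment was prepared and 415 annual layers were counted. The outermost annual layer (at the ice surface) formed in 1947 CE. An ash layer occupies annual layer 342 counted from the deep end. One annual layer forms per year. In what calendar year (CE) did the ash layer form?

The ash layer sits at annual layer 342 from the deep end, so 415 − 342 = 73 annual layers formed after it.
Counting back 73 years from 1947 CE places the ash layer in 1947 − 73 = 1874 CE.

1874 CE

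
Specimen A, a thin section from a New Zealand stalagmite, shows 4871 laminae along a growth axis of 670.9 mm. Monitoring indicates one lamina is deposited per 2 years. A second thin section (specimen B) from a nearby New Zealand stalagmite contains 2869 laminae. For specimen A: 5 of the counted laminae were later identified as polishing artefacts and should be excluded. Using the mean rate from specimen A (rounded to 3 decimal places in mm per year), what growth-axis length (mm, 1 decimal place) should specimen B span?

395.9 mm

Specimen A: adjusted count: 4871 − 5 = 4866 laminae.
Specimen A: at 2 years per lamina, 4866 × 2 = 9732 years.
A: Extension rate ≈ 670.9 / 9732 = 0.069 mm/yr.
Specimen B: at 2 years per lamina, 2869 × 2 = 5738 years. For B, 0.069 mm/year × 5738 years = 395.9 mm.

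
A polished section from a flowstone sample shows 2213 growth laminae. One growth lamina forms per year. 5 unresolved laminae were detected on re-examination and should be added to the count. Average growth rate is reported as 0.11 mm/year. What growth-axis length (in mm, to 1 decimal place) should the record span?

True growth lamina count = 2213 + 5 = 2218.
Length ≈ 0.11 × 2218 = 244.0 mm.

244.0 mm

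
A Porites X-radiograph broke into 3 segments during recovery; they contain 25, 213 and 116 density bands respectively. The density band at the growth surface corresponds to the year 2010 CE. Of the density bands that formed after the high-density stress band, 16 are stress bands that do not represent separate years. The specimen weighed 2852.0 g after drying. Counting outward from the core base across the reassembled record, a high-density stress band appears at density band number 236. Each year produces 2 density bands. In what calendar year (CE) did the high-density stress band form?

1959 CE

Total density bands = 25 + 213 + 116 = 354.
Between density band 236 and the growth surface there are 354 − 236 = 118 density bands.
Excluding 16 false density bands: 118 − 16 = 102.
With 2 density bands per year, 102 / 2 = 51 years.
2010 − 51 = 1959 CE.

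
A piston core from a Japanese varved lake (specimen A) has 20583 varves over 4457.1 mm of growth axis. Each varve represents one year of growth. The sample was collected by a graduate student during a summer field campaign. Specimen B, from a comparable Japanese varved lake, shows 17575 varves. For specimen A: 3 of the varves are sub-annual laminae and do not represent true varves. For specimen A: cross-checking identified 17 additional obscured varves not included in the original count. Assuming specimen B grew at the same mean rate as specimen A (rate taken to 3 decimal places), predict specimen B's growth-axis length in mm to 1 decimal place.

Specimen A: after corrections the count is 20583 − 3 + 17 = 20597 varves.
A: Extension rate ≈ 4457.1 / 20597 = 0.216 mm/year.
B's length ≈ 0.216 × 17575 = 3796.2 mm.

3796.2 mm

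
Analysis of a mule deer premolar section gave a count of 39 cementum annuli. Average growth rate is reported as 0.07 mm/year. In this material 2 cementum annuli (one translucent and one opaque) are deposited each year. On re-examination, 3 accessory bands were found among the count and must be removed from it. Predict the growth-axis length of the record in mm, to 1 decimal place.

1.3 mm

True cementum annulus count = 39 − 3 = 36.
Dividing by 2 cementum annuli per year: 36 / 2 = 18 years.
Length ≈ 0.07 × 18 = 1.3 mm.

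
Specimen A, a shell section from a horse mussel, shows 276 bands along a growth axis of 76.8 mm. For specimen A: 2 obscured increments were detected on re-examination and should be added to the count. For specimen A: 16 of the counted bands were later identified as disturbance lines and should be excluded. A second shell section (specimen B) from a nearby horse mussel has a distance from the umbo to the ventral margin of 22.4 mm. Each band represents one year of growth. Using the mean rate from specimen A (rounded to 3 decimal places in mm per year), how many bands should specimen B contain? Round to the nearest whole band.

Specimen A: correcting the raw count gives 276 − 16 + 2 = 262 true bands.
A: Extension rate ≈ 76.8 / 262 = 0.293 mm/yr.
B spans 22.4 / 0.293 = 76.45 years ≈ 76 bands.

76 bands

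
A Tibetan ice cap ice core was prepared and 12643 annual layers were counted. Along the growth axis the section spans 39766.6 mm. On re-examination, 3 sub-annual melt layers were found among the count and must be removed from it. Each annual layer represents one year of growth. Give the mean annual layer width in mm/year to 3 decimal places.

3.146 mm/year

Adjusted count: 12643 − 3 = 12640 annual layers.
Extension rate ≈ 39766.6 / 12640 = 3.146 mm/year.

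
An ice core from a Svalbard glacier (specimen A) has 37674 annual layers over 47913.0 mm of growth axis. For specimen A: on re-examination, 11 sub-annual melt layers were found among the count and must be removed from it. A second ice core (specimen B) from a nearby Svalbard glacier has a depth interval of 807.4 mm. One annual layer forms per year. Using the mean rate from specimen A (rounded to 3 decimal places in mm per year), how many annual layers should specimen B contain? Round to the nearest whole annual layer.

635 annual layers

Specimen A: adjusted count: 37674 − 11 = 37663 annual layers.
A: Extension rate ≈ 47913.0 / 37663 = 1.272 mm per year.
Specimen B: 807.4 mm / 1.272 mm per year = 634.75 years ≈ 635 annual layers.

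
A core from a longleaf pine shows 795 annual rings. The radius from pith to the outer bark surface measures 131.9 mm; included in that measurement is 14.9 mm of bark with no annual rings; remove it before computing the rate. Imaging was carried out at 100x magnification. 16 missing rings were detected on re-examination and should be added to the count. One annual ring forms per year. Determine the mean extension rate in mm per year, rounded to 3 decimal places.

After corrections the count is 795 + 16 = 811 annual rings.
Removing the 14.9 mm offcut leaves 131.9 − 14.9 = 117.0 mm.
Mean rate = 117.0 mm / 811 years ≈ 0.144 mm per year.

0.144 mm per year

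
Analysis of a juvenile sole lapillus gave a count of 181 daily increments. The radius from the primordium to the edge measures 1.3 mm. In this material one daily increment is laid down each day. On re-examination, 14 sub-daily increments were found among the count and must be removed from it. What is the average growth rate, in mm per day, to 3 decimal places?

0.008 mm per day

Correcting the raw count gives 181 − 14 = 167 true daily increments.
Extension rate ≈ 1.3 / 167 = 0.008 mm per day.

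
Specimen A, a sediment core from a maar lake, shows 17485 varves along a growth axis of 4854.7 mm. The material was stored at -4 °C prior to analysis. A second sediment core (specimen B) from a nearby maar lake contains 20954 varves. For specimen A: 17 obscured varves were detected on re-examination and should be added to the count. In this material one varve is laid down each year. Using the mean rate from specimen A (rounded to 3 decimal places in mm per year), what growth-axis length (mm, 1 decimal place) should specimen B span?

Specimen A: after corrections the count is 17485 + 17 = 17502 varves.
A: 4854.7 mm over 17502 years gives 4854.7 / 17502 ≈ 0.277 mm/yr.
For B, 0.277 mm/year × 20954 years = 5804.3 mm.

5804.3 mm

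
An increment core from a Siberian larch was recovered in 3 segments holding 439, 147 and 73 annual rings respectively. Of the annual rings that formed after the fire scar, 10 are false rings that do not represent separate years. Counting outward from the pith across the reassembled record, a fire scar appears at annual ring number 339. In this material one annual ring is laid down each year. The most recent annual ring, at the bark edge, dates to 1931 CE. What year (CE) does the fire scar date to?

1621 CE

Total annual rings = 439 + 147 + 73 = 659.
659 − 339 = 320 annual rings lie beyond the fire scar toward the bark edge.
320 − 10 false = 310 true annual rings after the fire scar.
Counting back 310 years from 1931 CE places the fire scar in 1931 − 310 = 1621 CE.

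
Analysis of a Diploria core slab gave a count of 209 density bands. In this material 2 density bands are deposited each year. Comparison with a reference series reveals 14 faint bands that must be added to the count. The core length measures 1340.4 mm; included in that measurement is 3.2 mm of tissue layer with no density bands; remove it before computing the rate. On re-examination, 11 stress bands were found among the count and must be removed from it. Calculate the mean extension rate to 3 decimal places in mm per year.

Correcting the raw count gives 209 − 11 + 14 = 212 true density bands.
Dividing by 2 density bands per year: 212 / 2 = 106 years.
Net length = 1340.4 − 3.2 = 1337.2 mm.
Mean rate = 1337.2 mm / 106 years ≈ 12.615 mm per year.

12.615 mm per year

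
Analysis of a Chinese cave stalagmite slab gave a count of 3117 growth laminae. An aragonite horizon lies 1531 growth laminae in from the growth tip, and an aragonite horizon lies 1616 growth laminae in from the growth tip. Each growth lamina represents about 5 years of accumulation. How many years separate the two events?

The two markers are separated by 1616 − 1531 = 85 growth laminae.
Multiplying by 5 years per growth lamina: 85 × 5 = 425 years.

425 years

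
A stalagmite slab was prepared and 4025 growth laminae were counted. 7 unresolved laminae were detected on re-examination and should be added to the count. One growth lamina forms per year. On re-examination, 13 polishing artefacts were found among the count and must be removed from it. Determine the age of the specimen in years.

4019 years

True growth lamina count = 4025 − 13 + 7 = 4019.
At one growth lamina per year, that is 4019 years.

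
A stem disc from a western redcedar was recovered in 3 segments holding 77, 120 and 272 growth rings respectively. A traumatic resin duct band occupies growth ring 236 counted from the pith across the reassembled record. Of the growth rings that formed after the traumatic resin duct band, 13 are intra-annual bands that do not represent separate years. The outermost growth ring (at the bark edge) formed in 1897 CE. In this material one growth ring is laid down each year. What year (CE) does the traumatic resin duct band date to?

1677 CE

Total growth rings = 77 + 120 + 272 = 469.
469 − 236 = 233 growth rings lie beyond the traumatic resin duct band toward the bark edge.
Removing the 13 false growth rings leaves 233 − 13 = 220 true growth rings beyond the traumatic resin duct band.
Counting back 220 years from 1897 CE places the traumatic resin duct band in 1897 − 220 = 1677 CE.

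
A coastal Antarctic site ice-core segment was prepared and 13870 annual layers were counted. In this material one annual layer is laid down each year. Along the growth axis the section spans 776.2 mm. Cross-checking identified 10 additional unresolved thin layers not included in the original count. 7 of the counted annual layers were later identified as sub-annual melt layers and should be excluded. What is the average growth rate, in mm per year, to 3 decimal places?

0.056 mm per year

Correcting the raw count gives 13870 − 7 + 10 = 13873 true annual layers.
Mean rate = 776.2 mm / 13873 years ≈ 0.056 mm per year.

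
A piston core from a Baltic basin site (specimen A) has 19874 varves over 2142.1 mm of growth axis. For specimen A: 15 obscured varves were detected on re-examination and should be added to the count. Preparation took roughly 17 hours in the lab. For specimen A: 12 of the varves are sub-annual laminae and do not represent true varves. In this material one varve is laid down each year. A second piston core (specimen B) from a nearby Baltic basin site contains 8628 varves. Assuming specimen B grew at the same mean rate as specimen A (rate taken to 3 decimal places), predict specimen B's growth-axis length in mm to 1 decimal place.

Specimen A: after corrections the count is 19874 − 12 + 15 = 19877 varves.
A: Extension rate ≈ 2142.1 / 19877 = 0.108 mm per year.
For B, 0.108 mm/year × 8628 years = 931.8 mm.

931.8 mm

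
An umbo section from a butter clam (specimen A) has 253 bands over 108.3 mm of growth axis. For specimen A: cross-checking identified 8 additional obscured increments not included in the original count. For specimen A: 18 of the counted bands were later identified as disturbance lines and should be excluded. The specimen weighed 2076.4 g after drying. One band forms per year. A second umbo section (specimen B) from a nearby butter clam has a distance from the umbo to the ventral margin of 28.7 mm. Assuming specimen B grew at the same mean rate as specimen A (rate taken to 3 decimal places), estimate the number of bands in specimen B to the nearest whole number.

64 bands

Specimen A: true band count = 253 − 18 + 8 = 243.
A: 108.3 mm over 243 years gives 108.3 / 243 ≈ 0.446 mm per year.
For B, 28.7 / 0.446 = 64.35 years ≈ 64 bands.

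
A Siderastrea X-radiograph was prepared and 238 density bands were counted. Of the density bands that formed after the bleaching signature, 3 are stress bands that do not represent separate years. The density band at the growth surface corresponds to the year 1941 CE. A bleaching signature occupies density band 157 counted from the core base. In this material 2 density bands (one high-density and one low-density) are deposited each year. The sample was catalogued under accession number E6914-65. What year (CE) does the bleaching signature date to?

238 − 157 = 81 density bands lie beyond the bleaching signature toward the growth surface.
Excluding 3 false density bands: 81 − 3 = 78.
With 2 density bands per year, 78 / 2 = 39 years.
The density band at the growth surface is 1941 CE, so the bleaching signature dates to 1941 − 39 = 1902 CE.

1902 CE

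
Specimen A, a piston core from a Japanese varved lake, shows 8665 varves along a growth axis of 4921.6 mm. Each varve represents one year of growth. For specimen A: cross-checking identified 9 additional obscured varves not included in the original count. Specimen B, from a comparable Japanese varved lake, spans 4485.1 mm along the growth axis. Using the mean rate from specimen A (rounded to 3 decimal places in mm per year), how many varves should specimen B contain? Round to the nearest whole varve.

Specimen A: after corrections the count is 8665 + 9 = 8674 varves.
A: 4921.6 mm over 8674 years gives 4921.6 / 8674 ≈ 0.567 mm/year.
Specimen B: 4485.1 mm / 0.567 mm per year = 7910.23 years ≈ 7910 varves.

7910 varves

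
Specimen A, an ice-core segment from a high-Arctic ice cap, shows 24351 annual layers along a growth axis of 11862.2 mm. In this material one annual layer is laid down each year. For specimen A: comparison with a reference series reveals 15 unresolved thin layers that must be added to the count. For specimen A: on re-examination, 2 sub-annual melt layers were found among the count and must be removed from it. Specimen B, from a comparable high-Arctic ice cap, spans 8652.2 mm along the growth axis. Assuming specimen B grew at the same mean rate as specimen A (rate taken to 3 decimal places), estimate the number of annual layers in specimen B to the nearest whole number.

17766 annual layers

Specimen A: true annual layer count = 24351 − 2 + 15 = 24364.
A: 11862.2 mm over 24364 years gives 11862.2 / 24364 ≈ 0.487 mm/yr.
For B, 8652.2 / 0.487 = 17766.32 years ≈ 17766 annual layers.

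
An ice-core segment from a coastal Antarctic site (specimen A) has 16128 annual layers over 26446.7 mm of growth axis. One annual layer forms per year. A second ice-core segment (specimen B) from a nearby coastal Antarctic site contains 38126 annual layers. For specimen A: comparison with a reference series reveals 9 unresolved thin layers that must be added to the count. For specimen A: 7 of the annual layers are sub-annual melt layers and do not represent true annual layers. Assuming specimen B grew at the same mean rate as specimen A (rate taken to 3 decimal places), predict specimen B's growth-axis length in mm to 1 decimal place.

62526.6 mm

Specimen A: adjusted count: 16128 − 7 + 9 = 16130 annual layers.
A: Mean rate = 26446.7 mm / 16130 years ≈ 1.640 mm/year.
For B, 1.640 mm/year × 38126 years = 62526.6 mm.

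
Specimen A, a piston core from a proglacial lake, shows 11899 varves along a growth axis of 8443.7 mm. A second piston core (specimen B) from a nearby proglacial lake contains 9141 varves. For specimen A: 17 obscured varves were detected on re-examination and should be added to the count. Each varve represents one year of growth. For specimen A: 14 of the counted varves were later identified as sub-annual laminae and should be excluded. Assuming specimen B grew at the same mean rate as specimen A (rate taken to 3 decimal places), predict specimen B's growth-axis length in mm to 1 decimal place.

6481.0 mm

Specimen A: adjusted count: 11899 − 14 + 17 = 11902 varves.
A: 8443.7 mm over 11902 years gives 8443.7 / 11902 ≈ 0.709 mm per year.
For B, 0.709 mm/year × 9141 years = 6481.0 mm.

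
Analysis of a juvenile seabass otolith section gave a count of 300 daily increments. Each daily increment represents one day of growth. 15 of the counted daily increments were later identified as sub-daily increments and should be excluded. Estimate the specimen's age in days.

285 days

After corrections the count is 300 − 15 = 285 daily increments.
With a one-to-one daily increment periodicity this is 285 days.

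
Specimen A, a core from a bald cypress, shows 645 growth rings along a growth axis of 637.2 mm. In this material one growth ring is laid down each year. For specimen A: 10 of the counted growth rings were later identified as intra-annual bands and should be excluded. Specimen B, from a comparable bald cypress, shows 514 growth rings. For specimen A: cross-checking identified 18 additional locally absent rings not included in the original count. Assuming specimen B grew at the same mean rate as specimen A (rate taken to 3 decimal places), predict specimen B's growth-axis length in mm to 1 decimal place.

Specimen A: correcting the raw count gives 645 − 10 + 18 = 653 true growth rings.
A: 637.2 mm over 653 years gives 637.2 / 653 ≈ 0.976 mm/yr.
B's length ≈ 0.976 × 514 = 501.7 mm.

501.7 mm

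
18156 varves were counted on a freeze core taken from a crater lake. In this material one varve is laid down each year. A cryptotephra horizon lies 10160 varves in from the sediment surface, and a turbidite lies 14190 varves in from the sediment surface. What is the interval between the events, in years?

The two markers are separated by 14190 − 10160 = 4030 varves.
At one varve per year, 4030 years elapsed between them.

4030 years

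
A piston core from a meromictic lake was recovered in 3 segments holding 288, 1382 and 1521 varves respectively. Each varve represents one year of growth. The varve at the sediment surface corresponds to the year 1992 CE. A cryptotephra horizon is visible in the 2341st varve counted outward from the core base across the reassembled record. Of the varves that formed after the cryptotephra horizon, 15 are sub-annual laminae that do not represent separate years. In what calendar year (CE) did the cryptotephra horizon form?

Total varves = 288 + 1382 + 1521 = 3191.
3191 − 2341 = 850 varves lie beyond the cryptotephra horizon toward the sediment surface.
850 − 15 false = 835 true varves after the cryptotephra horizon.
Counting back 835 years from 1992 CE places the cryptotephra horizon in 1992 − 835 = 1157 CE.

1157 CE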